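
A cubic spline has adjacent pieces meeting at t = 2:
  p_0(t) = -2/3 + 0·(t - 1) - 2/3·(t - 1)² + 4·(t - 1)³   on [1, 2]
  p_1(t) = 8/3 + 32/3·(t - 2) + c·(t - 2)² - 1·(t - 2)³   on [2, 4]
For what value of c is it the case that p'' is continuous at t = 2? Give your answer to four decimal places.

p_0''(t) = -4/3 + 24·(t - 1), so p_0''(2) = 68/3. On the right, p_1''(2) = 2c, so c = 34/3.

11.3333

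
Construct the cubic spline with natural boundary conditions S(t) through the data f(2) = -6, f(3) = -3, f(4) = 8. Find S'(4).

13

Put M_i = S'' at the i-th knot. Here h = (1, 1) and Δ = (3, 11), so the interior equations h_(i-1)·M_(i-1) + 2(h_(i-1)+h_i)·M_i + h_i·M_(i+1) = 6(Δ_i − Δ_(i-1)) read
  1·M_0 + 4·M_1 + 1·M_2 = 6(Δ_1 - Δ_0) = 48
Natural end conditions: M_0 = M_2 = 0.
Solving the tridiagonal system: M_0 = 0, M_1 = 12, M_2 = 0.
On [3, 4], S'(t) = b_1 + 2c_1·(t - 3) + 3d_1·(t - 3)² with b_1 = Δ_1 - h_1(2M_1 + M_2)/6 = 7, c_1 = M_1/2 = 6, d_1 = (M_2 - M_1)/(6h_1) = -2. So S'(4) = 13.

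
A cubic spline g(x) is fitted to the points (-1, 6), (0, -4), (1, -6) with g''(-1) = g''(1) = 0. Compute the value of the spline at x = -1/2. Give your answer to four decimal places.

0.2500

Put M_i = g'' at the i-th knot. Here h = (1, 1) and Δ = (-10, -2), so the interior equations h_(i-1)·M_(i-1) + 2(h_(i-1)+h_i)·M_i + h_i·M_(i+1) = 6(Δ_i − Δ_(i-1)) read
  1·M_0 + 4·M_1 + 1·M_2 = 6(Δ_1 - Δ_0) = 48
Natural end conditions: M_0 = M_2 = 0.
Solving the tridiagonal system: M_0 = 0, M_1 = 12, M_2 = 0.
On [-1, 0], g(x) = 6 - 12·(x + 1) + 0·(x + 1)² + 2·(x + 1)³.
With (x + 1) = 1/2: g(-1/2) = 1/4.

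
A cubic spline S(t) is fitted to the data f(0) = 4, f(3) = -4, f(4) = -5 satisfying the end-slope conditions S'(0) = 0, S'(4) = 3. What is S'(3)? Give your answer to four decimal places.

-3.2500

Write M_i for S''(x_i). With h_i = 3, 1 and divided differences Δ_i = -8/3, -1, the continuity of S' gives the tridiagonal system
  3·M_0 + 8·M_1 + 1·M_2 = 6(Δ_1 - Δ_0) = 10
Clamped end conditions give two more equations: 2h_0·M_0 + h_0·M_1 = 6(Δ_0 - S'(0)) = -16 and h_1·M_1 + 2h_1·M_2 = 6(S'(4) - Δ_1) = 24.
Hence M_0 = -19/6, M_1 = 1, M_2 = 23/2.
On [3, 4], S'(t) = b_1 + 2c_1·(t - 3) + 3d_1·(t - 3)² with b_1 = Δ_1 - h_1(2M_1 + M_2)/6 = -13/4, c_1 = M_1/2 = 1/2, d_1 = (M_2 - M_1)/(6h_1) = 7/4. So S'(3) = -13/4.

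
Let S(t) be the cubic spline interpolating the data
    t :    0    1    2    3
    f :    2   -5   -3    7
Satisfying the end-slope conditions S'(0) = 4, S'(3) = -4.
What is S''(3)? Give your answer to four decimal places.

With σ_i denoting the second derivative at x_i, h_i = 1, 1, 1, and Δ_i = (y_(i+1) − y_i)/h_i = -7, 2, 10:
  1·σ_0 + 4·σ_1 + 1·σ_2 = 6(Δ_1 - Δ_0) = 54
  1·σ_1 + 4·σ_2 + 1·σ_3 = 6(Δ_2 - Δ_1) = 48
Clamped end conditions give two more equations: 2h_0·σ_0 + h_0·σ_1 = 6(Δ_0 - S'(0)) = -66 and h_2·σ_2 + 2h_2·σ_3 = 6(S'(3) - Δ_2) = -84.
Solving the tridiagonal system: σ_0 = -638/15, σ_1 = 286/15, σ_2 = 304/15, σ_3 = -782/15.

-52.1333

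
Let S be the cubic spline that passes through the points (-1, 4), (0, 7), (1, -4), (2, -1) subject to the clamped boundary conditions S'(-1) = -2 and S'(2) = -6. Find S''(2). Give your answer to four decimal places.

Write σ_i for S''(x_i). With h_i = 1, 1, 1 and divided differences Δ_i = 3, -11, 3, the continuity of S' gives the tridiagonal system
  1·σ_0 + 4·σ_1 + 1·σ_2 = 6(Δ_1 - Δ_0) = -84
  1·σ_1 + 4·σ_2 + 1·σ_3 = 6(Δ_2 - Δ_1) = 84
Clamped end conditions give two more equations: 2h_0·σ_0 + h_0·σ_1 = 6(Δ_0 - S'(-1)) = 30 and h_2·σ_2 + 2h_2·σ_3 = 6(S'(2) - Δ_2) = -54.
Forward elimination and back-substitution give σ_0 = 106/3, σ_1 = -122/3, σ_2 = 130/3, σ_3 = -146/3.

-48.6667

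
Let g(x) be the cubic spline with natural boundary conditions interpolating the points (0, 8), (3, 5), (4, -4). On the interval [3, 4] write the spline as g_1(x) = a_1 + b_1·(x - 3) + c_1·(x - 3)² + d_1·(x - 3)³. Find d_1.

1

Put M_i = g'' at the i-th knot. Here h = (3, 1) and Δ = (-1, -9), so the interior equations h_(i-1)·M_(i-1) + 2(h_(i-1)+h_i)·M_i + h_i·M_(i+1) = 6(Δ_i − Δ_(i-1)) read
  3·M_0 + 8·M_1 + 1·M_2 = 6(Δ_1 - Δ_0) = -48
Natural end conditions: M_0 = M_2 = 0.
Solving the tridiagonal system: M_0 = 0, M_1 = -6, M_2 = 0.
On [3, 4], with g_1(x) = a_1 + b_1·(x - 3) + c_1·(x - 3)² + d_1·(x - 3)³: c_1 = M_1/2 = -3, d_1 = (M_2 - M_1)/(6h_1) = 1, b_1 = Δ_1 - h_1(2M_1 + M_2)/6 = -7.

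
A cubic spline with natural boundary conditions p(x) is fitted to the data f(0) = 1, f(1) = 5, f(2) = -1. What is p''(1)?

-15

With m_i denoting the second derivative at x_i, h_i = 1, 1, and Δ_i = (y_(i+1) − y_i)/h_i = 4, -6:
  1·m_0 + 4·m_1 + 1·m_2 = 6(Δ_1 - Δ_0) = -60
Natural end conditions: m_0 = m_2 = 0.
Hence m_0 = 0, m_1 = -15, m_2 = 0.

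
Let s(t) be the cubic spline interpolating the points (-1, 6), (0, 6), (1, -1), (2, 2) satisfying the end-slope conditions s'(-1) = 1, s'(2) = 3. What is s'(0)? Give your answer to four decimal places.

Let M_i = s''(x_i). Step sizes h_i = 1, 1, 1; slopes of the chords Δ_i = (y_(i+1) - y_i)/h_i = 0, -7, 3.
  1·M_0 + 4·M_1 + 1·M_2 = 6(Δ_1 - Δ_0) = -42
  1·M_1 + 4·M_2 + 1·M_3 = 6(Δ_2 - Δ_1) = 60
Clamped end conditions give two more equations: 2h_0·M_0 + h_0·M_1 = 6(Δ_0 - s'(-1)) = -6 and h_2·M_2 + 2h_2·M_3 = 6(s'(2) - Δ_2) = 0.
Hence M_0 = 86/15, M_1 = -262/15, M_2 = 332/15, M_3 = -166/15.
On [0, 1], s'(t) = b_1 + 2c_1·t + 3d_1·t² with b_1 = Δ_1 - h_1(2M_1 + M_2)/6 = -73/15, c_1 = M_1/2 = -131/15, d_1 = (M_2 - M_1)/(6h_1) = 33/5. So s'(0) = -73/15.

-4.8667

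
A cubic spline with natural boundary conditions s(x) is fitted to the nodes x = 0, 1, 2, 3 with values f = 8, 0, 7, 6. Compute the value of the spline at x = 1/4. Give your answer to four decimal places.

Write M_i for s''(x_i). With h_i = 1, 1, 1 and divided differences Δ_i = -8, 7, -1, the continuity of s' gives the tridiagonal system
  1·M_0 + 4·M_1 + 1·M_2 = 6(Δ_1 - Δ_0) = 90
  1·M_1 + 4·M_2 + 1·M_3 = 6(Δ_2 - Δ_1) = -48
Natural end conditions: M_0 = M_3 = 0.
Hence M_0 = 0, M_1 = 136/5, M_2 = -94/5, M_3 = 0.
On [0, 1], s(x) = 8 - 188/15·x + 0·x² + 68/15·x³.
With x = 1/4: s(1/4) = 79/16.

4.9375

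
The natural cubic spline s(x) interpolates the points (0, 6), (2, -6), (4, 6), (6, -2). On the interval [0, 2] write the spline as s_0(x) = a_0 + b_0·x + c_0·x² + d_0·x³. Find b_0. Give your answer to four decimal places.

Let m_i = s''(x_i). Step sizes h_i = 2, 2, 2; slopes of the chords Δ_i = (y_(i+1) - y_i)/h_i = -6, 6, -4.
  2·m_0 + 8·m_1 + 2·m_2 = 6(Δ_1 - Δ_0) = 72
  2·m_1 + 8·m_2 + 2·m_3 = 6(Δ_2 - Δ_1) = -60
Natural end conditions: m_0 = m_3 = 0.
Forward elimination and back-substitution give m_0 = 0, m_1 = 58/5, m_2 = -52/5, m_3 = 0.
On [0, 2], with s_0(x) = a_0 + b_0·x + c_0·x² + d_0·x³: c_0 = m_0/2 = 0, d_0 = (m_1 - m_0)/(6h_0) = 29/30, b_0 = Δ_0 - h_0(2m_0 + m_1)/6 = -148/15.

-9.8667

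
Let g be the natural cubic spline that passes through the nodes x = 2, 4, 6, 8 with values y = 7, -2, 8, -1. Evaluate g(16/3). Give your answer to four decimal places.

With M_i denoting the second derivative at x_i, h_i = 2, 2, 2, and Δ_i = (y_(i+1) − y_i)/h_i = -9/2, 5, -9/2:
  2·M_0 + 8·M_1 + 2·M_2 = 6(Δ_1 - Δ_0) = 57
  2·M_1 + 8·M_2 + 2·M_3 = 6(Δ_2 - Δ_1) = -57
Natural end conditions: M_0 = M_3 = 0.
Solving: M_0 = 0, M_1 = 19/2, M_2 = -19/2, M_3 = 0.
On [4, 6], g(x) = -2 + 11/6·(x - 4) + 19/4·(x - 4)² - 19/12·(x - 4)³.
With (x - 4) = 4/3: g(16/3) = 416/81.

5.1358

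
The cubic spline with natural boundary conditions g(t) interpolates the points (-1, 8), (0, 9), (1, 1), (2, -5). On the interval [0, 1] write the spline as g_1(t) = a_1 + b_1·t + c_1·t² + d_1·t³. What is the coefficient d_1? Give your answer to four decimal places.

3.6667

Let M_i = g''(x_i). Step sizes h_i = 1, 1, 1; slopes of the chords Δ_i = (y_(i+1) - y_i)/h_i = 1, -8, -6.
  1·M_0 + 4·M_1 + 1·M_2 = 6(Δ_1 - Δ_0) = -54
  1·M_1 + 4·M_2 + 1·M_3 = 6(Δ_2 - Δ_1) = 12
Natural end conditions: M_0 = M_3 = 0.
Solving the tridiagonal system: M_0 = 0, M_1 = -76/5, M_2 = 34/5, M_3 = 0.
On [0, 1], with g_1(t) = a_1 + b_1·t + c_1·t² + d_1·t³: c_1 = M_1/2 = -38/5, d_1 = (M_2 - M_1)/(6h_1) = 11/3, b_1 = Δ_1 - h_1(2M_1 + M_2)/6 = -61/15.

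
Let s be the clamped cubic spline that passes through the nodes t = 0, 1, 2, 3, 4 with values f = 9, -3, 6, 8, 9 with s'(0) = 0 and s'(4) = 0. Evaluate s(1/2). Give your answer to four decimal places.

3.5759

Let m_i = s''(x_i). Step sizes h_i = 1, 1, 1, 1; slopes of the chords Δ_i = (y_(i+1) - y_i)/h_i = -12, 9, 2, 1.
  1·m_0 + 4·m_1 + 1·m_2 = 6(Δ_1 - Δ_0) = 126
  1·m_1 + 4·m_2 + 1·m_3 = 6(Δ_2 - Δ_1) = -42
  1·m_2 + 4·m_3 + 1·m_4 = 6(Δ_3 - Δ_2) = -6
Clamped end conditions give two more equations: 2h_0·m_0 + h_0·m_1 = 6(Δ_0 - s'(0)) = -72 and h_3·m_3 + 2h_3·m_4 = 6(s'(4) - Δ_3) = -6.
Forward elimination and back-substitution give m_0 = -879/14, m_1 = 375/7, m_2 = -51/2, m_3 = 45/7, m_4 = -87/14.
On [0, 1], s(t) = 9 + 0·t - 879/28·t² + 543/28·t³.
With t = 1/2: s(1/2) = 801/224.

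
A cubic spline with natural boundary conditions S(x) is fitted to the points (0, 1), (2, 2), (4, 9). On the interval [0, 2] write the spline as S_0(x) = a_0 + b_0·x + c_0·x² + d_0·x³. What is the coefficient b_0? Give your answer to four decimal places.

Put m_i = S'' at the i-th knot. Here h = (2, 2) and Δ = (1/2, 7/2), so the interior equations h_(i-1)·m_(i-1) + 2(h_(i-1)+h_i)·m_i + h_i·m_(i+1) = 6(Δ_i − Δ_(i-1)) read
  2·m_0 + 8·m_1 + 2·m_2 = 6(Δ_1 - Δ_0) = 18
Natural end conditions: m_0 = m_2 = 0.
Solving: m_0 = 0, m_1 = 9/4, m_2 = 0.
On [0, 2], with S_0(x) = a_0 + b_0·x + c_0·x² + d_0·x³: c_0 = m_0/2 = 0, d_0 = (m_1 - m_0)/(6h_0) = 3/16, b_0 = Δ_0 - h_0(2m_0 + m_1)/6 = -1/4.

-0.2500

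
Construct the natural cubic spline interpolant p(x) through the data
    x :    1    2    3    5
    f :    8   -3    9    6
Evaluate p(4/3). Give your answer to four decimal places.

Let m_i = p''(x_i). Step sizes h_i = 1, 1, 2; slopes of the chords Δ_i = (y_(i+1) - y_i)/h_i = -11, 12, -3/2.
  1·m_0 + 4·m_1 + 1·m_2 = 6(Δ_1 - Δ_0) = 138
  1·m_1 + 6·m_2 + 2·m_3 = 6(Δ_2 - Δ_1) = -81
Natural end conditions: m_0 = m_3 = 0.
Solving: m_0 = 0, m_1 = 909/23, m_2 = -462/23, m_3 = 0.
On [1, 2], p(x) = 8 - 809/46·(x - 1) + 0·(x - 1)² + 303/46·(x - 1)³.
With (x - 1) = 1/3: p(4/3) = 493/207.

2.3816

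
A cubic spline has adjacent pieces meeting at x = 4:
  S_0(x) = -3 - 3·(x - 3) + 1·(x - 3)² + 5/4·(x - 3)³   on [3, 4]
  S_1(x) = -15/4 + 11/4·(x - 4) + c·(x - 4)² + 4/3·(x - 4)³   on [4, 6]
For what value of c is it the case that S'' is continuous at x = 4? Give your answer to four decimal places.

4.7500

S_0''(x) = 2 + 15/2·(x - 3), so S_0''(4) = 19/2. On the right, S_1''(4) = 2c, so c = 19/4.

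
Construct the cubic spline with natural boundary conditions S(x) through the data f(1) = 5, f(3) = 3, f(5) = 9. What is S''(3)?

3

With m_i denoting the second derivative at x_i, h_i = 2, 2, and Δ_i = (y_(i+1) − y_i)/h_i = -1, 3:
  2·m_0 + 8·m_1 + 2·m_2 = 6(Δ_1 - Δ_0) = 24
Natural end conditions: m_0 = m_2 = 0.
Solving: m_0 = 0, m_1 = 3, m_2 = 0.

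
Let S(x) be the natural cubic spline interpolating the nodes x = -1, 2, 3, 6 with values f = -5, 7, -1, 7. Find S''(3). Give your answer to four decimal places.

With m_i denoting the second derivative at x_i, h_i = 3, 1, 3, and Δ_i = (y_(i+1) − y_i)/h_i = 4, -8, 8/3:
  3·m_0 + 8·m_1 + 1·m_2 = 6(Δ_1 - Δ_0) = -72
  1·m_1 + 8·m_2 + 3·m_3 = 6(Δ_2 - Δ_1) = 64
Natural end conditions: m_0 = m_3 = 0.
Hence m_0 = 0, m_1 = -640/63, m_2 = 584/63, m_3 = 0.

9.2698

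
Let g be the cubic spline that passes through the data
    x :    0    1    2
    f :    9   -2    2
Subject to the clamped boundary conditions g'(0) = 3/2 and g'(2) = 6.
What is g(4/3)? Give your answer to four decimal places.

Write M_i for g''(x_i). With h_i = 1, 1 and divided differences Δ_i = -11, 4, the continuity of g' gives the tridiagonal system
  1·M_0 + 4·M_1 + 1·M_2 = 6(Δ_1 - Δ_0) = 90
Clamped end conditions give two more equations: 2h_0·M_0 + h_0·M_1 = 6(Δ_0 - g'(0)) = -75 and h_1·M_1 + 2h_1·M_2 = 6(g'(2) - Δ_1) = 12.
Solving the tridiagonal system: M_0 = -231/4, M_1 = 81/2, M_2 = -57/4.
On [1, 2], g(x) = -2 - 57/8·(x - 1) + 81/4·(x - 1)² - 73/8·(x - 1)³.
With (x - 1) = 1/3: g(4/3) = -133/54.

-2.4630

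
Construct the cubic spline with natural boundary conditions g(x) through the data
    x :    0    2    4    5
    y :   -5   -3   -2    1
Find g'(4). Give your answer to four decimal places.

With M_i denoting the second derivative at x_i, h_i = 2, 2, 1, and Δ_i = (y_(i+1) − y_i)/h_i = 1, 1/2, 3:
  2·M_0 + 8·M_1 + 2·M_2 = 6(Δ_1 - Δ_0) = -3
  2·M_1 + 6·M_2 + 1·M_3 = 6(Δ_2 - Δ_1) = 15
Natural end conditions: M_0 = M_3 = 0.
Solving: M_0 = 0, M_1 = -12/11, M_2 = 63/22, M_3 = 0.
On [4, 5], g'(x) = b_2 + 2c_2·(x - 4) + 3d_2·(x - 4)² with b_2 = Δ_2 - h_2(2M_2 + M_3)/6 = 45/22, c_2 = M_2/2 = 63/44, d_2 = (M_3 - M_2)/(6h_2) = -21/44. So g'(4) = 45/22.

2.0455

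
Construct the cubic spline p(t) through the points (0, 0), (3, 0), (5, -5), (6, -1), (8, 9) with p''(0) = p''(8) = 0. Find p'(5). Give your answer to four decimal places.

1.5276

Write σ_i for p''(x_i). With h_i = 3, 2, 1, 2 and divided differences Δ_i = 0, -5/2, 4, 5, the continuity of p' gives the tridiagonal system
  3·σ_0 + 10·σ_1 + 2·σ_2 = 6(Δ_1 - Δ_0) = -15
  2·σ_1 + 6·σ_2 + 1·σ_3 = 6(Δ_2 - Δ_1) = 39
  1·σ_2 + 6·σ_3 + 2·σ_4 = 6(Δ_3 - Δ_2) = 6
Natural end conditions: σ_0 = σ_4 = 0.
Forward elimination and back-substitution give σ_0 = 0, σ_1 = -981/326, σ_2 = 1230/163, σ_3 = -42/163, σ_4 = 0.
On [5, 6], p'(t) = b_2 + 2c_2·(t - 5) + 3d_2·(t - 5)² with b_2 = Δ_2 - h_2(2σ_2 + σ_3)/6 = 249/163, c_2 = σ_2/2 = 615/163, d_2 = (σ_3 - σ_2)/(6h_2) = -212/163. So p'(5) = 249/163.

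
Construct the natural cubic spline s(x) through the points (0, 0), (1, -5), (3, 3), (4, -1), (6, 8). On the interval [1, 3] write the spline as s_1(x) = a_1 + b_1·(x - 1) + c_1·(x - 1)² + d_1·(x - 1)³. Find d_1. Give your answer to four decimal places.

Let m_i = s''(x_i). Step sizes h_i = 1, 2, 1, 2; slopes of the chords Δ_i = (y_(i+1) - y_i)/h_i = -5, 4, -4, 9/2.
  1·m_0 + 6·m_1 + 2·m_2 = 6(Δ_1 - Δ_0) = 54
  2·m_1 + 6·m_2 + 1·m_3 = 6(Δ_2 - Δ_1) = -48
  1·m_2 + 6·m_3 + 2·m_4 = 6(Δ_3 - Δ_2) = 51
Natural end conditions: m_0 = m_4 = 0.
Solving the tridiagonal system: m_0 = 0, m_1 = 428/31, m_2 = -447/31, m_3 = 338/31, m_4 = 0.
On [1, 3], with s_1(x) = a_1 + b_1·(x - 1) + c_1·(x - 1)² + d_1·(x - 1)³: c_1 = m_1/2 = 214/31, d_1 = (m_2 - m_1)/(6h_1) = -875/372, b_1 = Δ_1 - h_1(2m_1 + m_2)/6 = -37/93.

-2.3522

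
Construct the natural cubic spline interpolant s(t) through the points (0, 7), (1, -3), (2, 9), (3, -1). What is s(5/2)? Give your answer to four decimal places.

Let m_i = s''(x_i). Step sizes h_i = 1, 1, 1; slopes of the chords Δ_i = (y_(i+1) - y_i)/h_i = -10, 12, -10.
  1·m_0 + 4·m_1 + 1·m_2 = 6(Δ_1 - Δ_0) = 132
  1·m_1 + 4·m_2 + 1·m_3 = 6(Δ_2 - Δ_1) = -132
Natural end conditions: m_0 = m_3 = 0.
Hence m_0 = 0, m_1 = 44, m_2 = -44, m_3 = 0.
On [2, 3], s(t) = 9 + 14/3·(t - 2) - 22·(t - 2)² + 22/3·(t - 2)³.
With (t - 2) = 1/2: s(5/2) = 27/4.

6.7500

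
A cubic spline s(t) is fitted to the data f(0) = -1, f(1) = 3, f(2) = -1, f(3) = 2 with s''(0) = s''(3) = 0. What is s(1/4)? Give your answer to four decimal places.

0.6094

Let m_i = s''(x_i). Step sizes h_i = 1, 1, 1; slopes of the chords Δ_i = (y_(i+1) - y_i)/h_i = 4, -4, 3.
  1·m_0 + 4·m_1 + 1·m_2 = 6(Δ_1 - Δ_0) = -48
  1·m_1 + 4·m_2 + 1·m_3 = 6(Δ_2 - Δ_1) = 42
Natural end conditions: m_0 = m_3 = 0.
Hence m_0 = 0, m_1 = -78/5, m_2 = 72/5, m_3 = 0.
On [0, 1], s(t) = -1 + 33/5·t + 0·t² - 13/5·t³.
With t = 1/4: s(1/4) = 39/64.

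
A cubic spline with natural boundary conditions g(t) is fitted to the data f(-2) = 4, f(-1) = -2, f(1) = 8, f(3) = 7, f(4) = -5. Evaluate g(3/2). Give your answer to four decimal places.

With m_i denoting the second derivative at x_i, h_i = 1, 2, 2, 1, and Δ_i = (y_(i+1) − y_i)/h_i = -6, 5, -1/2, -12:
  1·m_0 + 6·m_1 + 2·m_2 = 6(Δ_1 - Δ_0) = 66
  2·m_1 + 8·m_2 + 2·m_3 = 6(Δ_2 - Δ_1) = -33
  2·m_2 + 6·m_3 + 1·m_4 = 6(Δ_3 - Δ_2) = -69
Natural end conditions: m_0 = m_4 = 0.
Hence m_0 = 0, m_1 = 63/5, m_2 = -24/5, m_3 = -99/10, m_4 = 0.
On [1, 3], g(t) = 8 + 6·(t - 1) - 12/5·(t - 1)² - 17/40·(t - 1)³.
With (t - 1) = 1/2: g(3/2) = 3311/320.

10.3469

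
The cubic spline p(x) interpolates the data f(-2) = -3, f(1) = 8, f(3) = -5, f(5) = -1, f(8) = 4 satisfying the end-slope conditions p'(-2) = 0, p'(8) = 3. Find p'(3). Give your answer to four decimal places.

-3.5441

With M_i denoting the second derivative at x_i, h_i = 3, 2, 2, 3, and Δ_i = (y_(i+1) − y_i)/h_i = 11/3, -13/2, 2, 5/3:
  3·M_0 + 10·M_1 + 2·M_2 = 6(Δ_1 - Δ_0) = -61
  2·M_1 + 8·M_2 + 2·M_3 = 6(Δ_2 - Δ_1) = 51
  2·M_2 + 10·M_3 + 3·M_4 = 6(Δ_3 - Δ_2) = -2
Clamped end conditions give two more equations: 2h_0·M_0 + h_0·M_1 = 6(Δ_0 - p'(-2)) = 22 and h_3·M_3 + 2h_3·M_4 = 6(p'(8) - Δ_3) = 8.
Solving the tridiagonal system: M_0 = 9239/1020, M_1 = -1833/170, M_2 = 393/40, M_3 = -513/170, M_4 = 2899/1020.
On [3, 5], p'(x) = b_2 + 2c_2·(x - 3) + 3d_2·(x - 3)² with b_2 = Δ_2 - h_2(2M_2 + M_3)/6 = -241/68, c_2 = M_2/2 = 393/80, d_2 = (M_3 - M_2)/(6h_2) = -2911/2720. So p'(3) = -241/68.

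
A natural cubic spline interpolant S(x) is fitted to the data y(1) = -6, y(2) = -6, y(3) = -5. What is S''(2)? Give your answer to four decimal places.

1.5000

Write M_i for S''(x_i). With h_i = 1, 1 and divided differences Δ_i = 0, 1, the continuity of S' gives the tridiagonal system
  1·M_0 + 4·M_1 + 1·M_2 = 6(Δ_1 - Δ_0) = 6
Natural end conditions: M_0 = M_2 = 0.
Forward elimination and back-substitution give M_0 = 0, M_1 = 3/2, M_2 = 0.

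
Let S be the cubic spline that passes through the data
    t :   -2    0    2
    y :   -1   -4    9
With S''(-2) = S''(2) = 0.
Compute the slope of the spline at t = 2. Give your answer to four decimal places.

8.5000

Let m_i = S''(x_i). Step sizes h_i = 2, 2; slopes of the chords Δ_i = (y_(i+1) - y_i)/h_i = -3/2, 13/2.
  2·m_0 + 8·m_1 + 2·m_2 = 6(Δ_1 - Δ_0) = 48
Natural end conditions: m_0 = m_2 = 0.
Solving: m_0 = 0, m_1 = 6, m_2 = 0.
On [0, 2], S'(t) = b_1 + 2c_1·t + 3d_1·t² with b_1 = Δ_1 - h_1(2m_1 + m_2)/6 = 5/2, c_1 = m_1/2 = 3, d_1 = (m_2 - m_1)/(6h_1) = -1/2. So S'(2) = 17/2.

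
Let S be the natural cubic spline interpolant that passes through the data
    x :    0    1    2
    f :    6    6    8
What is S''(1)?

Put M_i = S'' at the i-th knot. Here h = (1, 1) and Δ = (0, 2), so the interior equations h_(i-1)·M_(i-1) + 2(h_(i-1)+h_i)·M_i + h_i·M_(i+1) = 6(Δ_i − Δ_(i-1)) read
  1·M_0 + 4·M_1 + 1·M_2 = 6(Δ_1 - Δ_0) = 12
Natural end conditions: M_0 = M_2 = 0.
Forward elimination and back-substitution give M_0 = 0, M_1 = 3, M_2 = 0.

3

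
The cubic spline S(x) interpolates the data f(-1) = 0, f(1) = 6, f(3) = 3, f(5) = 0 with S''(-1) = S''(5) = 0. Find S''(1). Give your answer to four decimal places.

With σ_i denoting the second derivative at x_i, h_i = 2, 2, 2, and Δ_i = (y_(i+1) − y_i)/h_i = 3, -3/2, -3/2:
  2·σ_0 + 8·σ_1 + 2·σ_2 = 6(Δ_1 - Δ_0) = -27
  2·σ_1 + 8·σ_2 + 2·σ_3 = 6(Δ_2 - Δ_1) = 0
Natural end conditions: σ_0 = σ_3 = 0.
Solving: σ_0 = 0, σ_1 = -18/5, σ_2 = 9/10, σ_3 = 0.

-3.6000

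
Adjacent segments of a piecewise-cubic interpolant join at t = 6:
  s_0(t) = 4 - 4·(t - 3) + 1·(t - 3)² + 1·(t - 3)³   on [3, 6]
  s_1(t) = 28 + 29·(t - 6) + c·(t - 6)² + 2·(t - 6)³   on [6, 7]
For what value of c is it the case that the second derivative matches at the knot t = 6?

s_0''(t) = 2 + 6·(t - 3), so s_0''(6) = 20. On the right, s_1''(6) = 2c, so c = 10.

10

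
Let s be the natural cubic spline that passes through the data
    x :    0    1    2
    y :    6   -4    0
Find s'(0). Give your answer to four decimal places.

-13.5000

Put σ_i = s'' at the i-th knot. Here h = (1, 1) and Δ = (-10, 4), so the interior equations h_(i-1)·σ_(i-1) + 2(h_(i-1)+h_i)·σ_i + h_i·σ_(i+1) = 6(Δ_i − Δ_(i-1)) read
  1·σ_0 + 4·σ_1 + 1·σ_2 = 6(Δ_1 - Δ_0) = 84
Natural end conditions: σ_0 = σ_2 = 0.
Forward elimination and back-substitution give σ_0 = 0, σ_1 = 21, σ_2 = 0.
On [0, 1], s'(x) = b_0 + 2c_0·x + 3d_0·x² with b_0 = Δ_0 - h_0(2σ_0 + σ_1)/6 = -27/2, c_0 = σ_0/2 = 0, d_0 = (σ_1 - σ_0)/(6h_0) = 7/2. So s'(0) = -27/2.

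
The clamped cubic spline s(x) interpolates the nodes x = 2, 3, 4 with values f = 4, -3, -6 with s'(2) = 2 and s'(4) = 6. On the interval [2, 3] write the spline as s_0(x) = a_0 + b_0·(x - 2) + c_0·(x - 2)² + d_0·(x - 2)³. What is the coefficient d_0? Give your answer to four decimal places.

Let M_i = s''(x_i). Step sizes h_i = 1, 1; slopes of the chords Δ_i = (y_(i+1) - y_i)/h_i = -7, -3.
  1·M_0 + 4·M_1 + 1·M_2 = 6(Δ_1 - Δ_0) = 24
Clamped end conditions give two more equations: 2h_0·M_0 + h_0·M_1 = 6(Δ_0 - s'(2)) = -54 and h_1·M_1 + 2h_1·M_2 = 6(s'(4) - Δ_1) = 54.
Solving the tridiagonal system: M_0 = -31, M_1 = 8, M_2 = 23.
On [2, 3], with s_0(x) = a_0 + b_0·(x - 2) + c_0·(x - 2)² + d_0·(x - 2)³: c_0 = M_0/2 = -31/2, d_0 = (M_1 - M_0)/(6h_0) = 13/2, b_0 = Δ_0 - h_0(2M_0 + M_1)/6 = 2.

6.5000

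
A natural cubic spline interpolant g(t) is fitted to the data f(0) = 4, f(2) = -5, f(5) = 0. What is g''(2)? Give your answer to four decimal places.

Put M_i = g'' at the i-th knot. Here h = (2, 3) and Δ = (-9/2, 5/3), so the interior equations h_(i-1)·M_(i-1) + 2(h_(i-1)+h_i)·M_i + h_i·M_(i+1) = 6(Δ_i − Δ_(i-1)) read
  2·M_0 + 10·M_1 + 3·M_2 = 6(Δ_1 - Δ_0) = 37
Natural end conditions: M_0 = M_2 = 0.
Solving the tridiagonal system: M_0 = 0, M_1 = 37/10, M_2 = 0.

3.7000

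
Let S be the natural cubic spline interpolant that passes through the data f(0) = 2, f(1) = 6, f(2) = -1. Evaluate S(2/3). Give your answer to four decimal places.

With m_i denoting the second derivative at x_i, h_i = 1, 1, and Δ_i = (y_(i+1) − y_i)/h_i = 4, -7:
  1·m_0 + 4·m_1 + 1·m_2 = 6(Δ_1 - Δ_0) = -66
Natural end conditions: m_0 = m_2 = 0.
Forward elimination and back-substitution give m_0 = 0, m_1 = -33/2, m_2 = 0.
On [0, 1], S(x) = 2 + 27/4·x + 0·x² - 11/4·x³.
With x = 2/3: S(2/3) = 307/54.

5.6852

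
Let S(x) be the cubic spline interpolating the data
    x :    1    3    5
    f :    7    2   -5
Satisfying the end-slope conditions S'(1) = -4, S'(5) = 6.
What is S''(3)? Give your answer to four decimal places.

-6.5000

Put M_i = S'' at the i-th knot. Here h = (2, 2) and Δ = (-5/2, -7/2), so the interior equations h_(i-1)·M_(i-1) + 2(h_(i-1)+h_i)·M_i + h_i·M_(i+1) = 6(Δ_i − Δ_(i-1)) read
  2·M_0 + 8·M_1 + 2·M_2 = 6(Δ_1 - Δ_0) = -6
Clamped end conditions give two more equations: 2h_0·M_0 + h_0·M_1 = 6(Δ_0 - S'(1)) = 9 and h_1·M_1 + 2h_1·M_2 = 6(S'(5) - Δ_1) = 57.
Solving the tridiagonal system: M_0 = 11/2, M_1 = -13/2, M_2 = 35/2.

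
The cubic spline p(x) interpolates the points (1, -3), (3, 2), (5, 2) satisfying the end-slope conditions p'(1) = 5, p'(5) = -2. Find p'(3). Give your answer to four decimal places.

1.1250

With σ_i denoting the second derivative at x_i, h_i = 2, 2, and Δ_i = (y_(i+1) − y_i)/h_i = 5/2, 0:
  2·σ_0 + 8·σ_1 + 2·σ_2 = 6(Δ_1 - Δ_0) = -15
Clamped end conditions give two more equations: 2h_0·σ_0 + h_0·σ_1 = 6(Δ_0 - p'(1)) = -15 and h_1·σ_1 + 2h_1·σ_2 = 6(p'(5) - Δ_1) = -12.
Forward elimination and back-substitution give σ_0 = -29/8, σ_1 = -1/4, σ_2 = -23/8.
On [3, 5], p'(x) = b_1 + 2c_1·(x - 3) + 3d_1·(x - 3)² with b_1 = Δ_1 - h_1(2σ_1 + σ_2)/6 = 9/8, c_1 = σ_1/2 = -1/8, d_1 = (σ_2 - σ_1)/(6h_1) = -7/32. So p'(3) = 9/8.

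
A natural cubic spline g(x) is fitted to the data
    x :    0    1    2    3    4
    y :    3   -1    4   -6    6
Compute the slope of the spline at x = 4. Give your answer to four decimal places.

19.1250

Put m_i = g'' at the i-th knot. Here h = (1, 1, 1, 1) and Δ = (-4, 5, -10, 12), so the interior equations h_(i-1)·m_(i-1) + 2(h_(i-1)+h_i)·m_i + h_i·m_(i+1) = 6(Δ_i − Δ_(i-1)) read
  1·m_0 + 4·m_1 + 1·m_2 = 6(Δ_1 - Δ_0) = 54
  1·m_1 + 4·m_2 + 1·m_3 = 6(Δ_2 - Δ_1) = -90
  1·m_2 + 4·m_3 + 1·m_4 = 6(Δ_3 - Δ_2) = 132
Natural end conditions: m_0 = m_4 = 0.
Forward elimination and back-substitution give m_0 = 0, m_1 = 93/4, m_2 = -39, m_3 = 171/4, m_4 = 0.
On [3, 4], g'(x) = b_3 + 2c_3·(x - 3) + 3d_3·(x - 3)² with b_3 = Δ_3 - h_3(2m_3 + m_4)/6 = -9/4, c_3 = m_3/2 = 171/8, d_3 = (m_4 - m_3)/(6h_3) = -57/8. So g'(4) = 153/8.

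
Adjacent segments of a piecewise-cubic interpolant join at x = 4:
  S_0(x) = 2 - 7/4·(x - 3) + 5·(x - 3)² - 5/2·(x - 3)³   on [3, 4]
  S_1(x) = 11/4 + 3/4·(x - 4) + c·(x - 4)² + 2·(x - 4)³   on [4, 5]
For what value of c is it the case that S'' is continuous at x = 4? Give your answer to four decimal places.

-2.5000

S_0''(x) = 10 - 15·(x - 3), so S_0''(4) = -5. On the right, S_1''(4) = 2c, so c = -5/2.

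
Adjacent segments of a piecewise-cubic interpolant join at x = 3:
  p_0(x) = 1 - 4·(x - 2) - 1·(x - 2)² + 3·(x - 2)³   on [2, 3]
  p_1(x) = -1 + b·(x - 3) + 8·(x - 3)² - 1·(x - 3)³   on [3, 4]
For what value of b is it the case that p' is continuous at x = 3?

3

p_0'(x) = -4 - 2·(x - 2) + 9·(x - 2)², so p_0'(3) = 3. On the right, p_1'(3) = b, so b = 3.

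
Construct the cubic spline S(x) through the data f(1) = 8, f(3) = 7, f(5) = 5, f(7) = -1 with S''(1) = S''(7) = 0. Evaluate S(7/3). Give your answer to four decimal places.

Put σ_i = S'' at the i-th knot. Here h = (2, 2, 2) and Δ = (-1/2, -1, -3), so the interior equations h_(i-1)·σ_(i-1) + 2(h_(i-1)+h_i)·σ_i + h_i·σ_(i+1) = 6(Δ_i − Δ_(i-1)) read
  2·σ_0 + 8·σ_1 + 2·σ_2 = 6(Δ_1 - Δ_0) = -3
  2·σ_1 + 8·σ_2 + 2·σ_3 = 6(Δ_2 - Δ_1) = -12
Natural end conditions: σ_0 = σ_3 = 0.
Hence σ_0 = 0, σ_1 = 0, σ_2 = -3/2, σ_3 = 0.
On [1, 3], S(x) = 8 - 1/2·(x - 1) + 0·(x - 1)² + 0·(x - 1)³.
With (x - 1) = 4/3: S(7/3) = 22/3.

7.3333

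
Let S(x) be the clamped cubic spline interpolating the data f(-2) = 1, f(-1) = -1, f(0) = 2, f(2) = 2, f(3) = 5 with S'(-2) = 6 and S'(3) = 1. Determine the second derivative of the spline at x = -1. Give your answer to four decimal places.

Let σ_i = S''(x_i). Step sizes h_i = 1, 1, 2, 1; slopes of the chords Δ_i = (y_(i+1) - y_i)/h_i = -2, 3, 0, 3.
  1·σ_0 + 4·σ_1 + 1·σ_2 = 6(Δ_1 - Δ_0) = 30
  1·σ_1 + 6·σ_2 + 2·σ_3 = 6(Δ_2 - Δ_1) = -18
  2·σ_2 + 6·σ_3 + 1·σ_4 = 6(Δ_3 - Δ_2) = 18
Clamped end conditions give two more equations: 2h_0·σ_0 + h_0·σ_1 = 6(Δ_0 - S'(-2)) = -48 and h_3·σ_3 + 2h_3·σ_4 = 6(S'(3) - Δ_3) = -12.
Hence σ_0 = -2107/64, σ_1 = 571/32, σ_2 = -541/64, σ_3 = 119/16, σ_4 = -311/32.

17.8438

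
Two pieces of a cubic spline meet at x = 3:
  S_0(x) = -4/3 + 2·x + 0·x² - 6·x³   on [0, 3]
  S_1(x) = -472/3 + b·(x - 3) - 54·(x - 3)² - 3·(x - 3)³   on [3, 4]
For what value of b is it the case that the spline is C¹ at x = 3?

-160

S_0'(x) = 2 + 0·x - 18·x², so S_0'(3) = -160. On the right, S_1'(3) = b, so b = -160.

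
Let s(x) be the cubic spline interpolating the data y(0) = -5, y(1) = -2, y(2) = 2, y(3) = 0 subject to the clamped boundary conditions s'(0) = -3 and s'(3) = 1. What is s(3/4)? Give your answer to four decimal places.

-3.4625

Write M_i for s''(x_i). With h_i = 1, 1, 1 and divided differences Δ_i = 3, 4, -2, the continuity of s' gives the tridiagonal system
  1·M_0 + 4·M_1 + 1·M_2 = 6(Δ_1 - Δ_0) = 6
  1·M_1 + 4·M_2 + 1·M_3 = 6(Δ_2 - Δ_1) = -36
Clamped end conditions give two more equations: 2h_0·M_0 + h_0·M_1 = 6(Δ_0 - s'(0)) = 36 and h_2·M_2 + 2h_2·M_3 = 6(s'(3) - Δ_2) = 18.
Hence M_0 = 268/15, M_1 = 4/15, M_2 = -194/15, M_3 = 232/15.
On [0, 1], s(x) = -5 - 3·x + 134/15·x² - 44/15·x³.
With x = 3/4: s(3/4) = -277/80.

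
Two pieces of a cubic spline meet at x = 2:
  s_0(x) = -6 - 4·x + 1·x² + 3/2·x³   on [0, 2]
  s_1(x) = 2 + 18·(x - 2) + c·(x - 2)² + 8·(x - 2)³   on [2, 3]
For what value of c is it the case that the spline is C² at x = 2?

10

s_0''(x) = 2 + 9·x, so s_0''(2) = 20. On the right, s_1''(2) = 2c, so c = 10.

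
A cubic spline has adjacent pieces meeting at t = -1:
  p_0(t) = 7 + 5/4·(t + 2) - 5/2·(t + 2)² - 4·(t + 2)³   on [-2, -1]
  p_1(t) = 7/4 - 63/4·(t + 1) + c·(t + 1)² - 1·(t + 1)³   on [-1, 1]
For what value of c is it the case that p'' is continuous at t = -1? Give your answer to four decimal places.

-14.5000

p_0''(t) = -5 - 24·(t + 2), so p_0''(-1) = -29. On the right, p_1''(-1) = 2c, so c = -29/2.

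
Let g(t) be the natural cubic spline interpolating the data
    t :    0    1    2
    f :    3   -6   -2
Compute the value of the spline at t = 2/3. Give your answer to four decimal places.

-4.2037

Let M_i = g''(x_i). Step sizes h_i = 1, 1; slopes of the chords Δ_i = (y_(i+1) - y_i)/h_i = -9, 4.
  1·M_0 + 4·M_1 + 1·M_2 = 6(Δ_1 - Δ_0) = 78
Natural end conditions: M_0 = M_2 = 0.
Solving the tridiagonal system: M_0 = 0, M_1 = 39/2, M_2 = 0.
On [0, 1], g(t) = 3 - 49/4·t + 0·t² + 13/4·t³.
With t = 2/3: g(2/3) = -227/54.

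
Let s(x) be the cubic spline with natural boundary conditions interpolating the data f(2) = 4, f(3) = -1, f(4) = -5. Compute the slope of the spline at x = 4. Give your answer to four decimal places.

Write m_i for s''(x_i). With h_i = 1, 1 and divided differences Δ_i = -5, -4, the continuity of s' gives the tridiagonal system
  1·m_0 + 4·m_1 + 1·m_2 = 6(Δ_1 - Δ_0) = 6
Natural end conditions: m_0 = m_2 = 0.
Hence m_0 = 0, m_1 = 3/2, m_2 = 0.
On [3, 4], s'(x) = b_1 + 2c_1·(x - 3) + 3d_1·(x - 3)² with b_1 = Δ_1 - h_1(2m_1 + m_2)/6 = -9/2, c_1 = m_1/2 = 3/4, d_1 = (m_2 - m_1)/(6h_1) = -1/4. So s'(4) = -15/4.

-3.7500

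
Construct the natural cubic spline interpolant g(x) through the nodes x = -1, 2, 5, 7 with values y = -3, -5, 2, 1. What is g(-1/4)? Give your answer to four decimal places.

Write M_i for g''(x_i). With h_i = 3, 3, 2 and divided differences Δ_i = -2/3, 7/3, -1/2, the continuity of g' gives the tridiagonal system
  3·M_0 + 12·M_1 + 3·M_2 = 6(Δ_1 - Δ_0) = 18
  3·M_1 + 10·M_2 + 2·M_3 = 6(Δ_2 - Δ_1) = -17
Natural end conditions: M_0 = M_3 = 0.
Solving the tridiagonal system: M_0 = 0, M_1 = 77/37, M_2 = -86/37, M_3 = 0.
On [-1, 2], g(x) = -3 - 379/222·(x + 1) + 0·(x + 1)² + 77/666·(x + 1)³.
With (x + 1) = 3/4: g(-1/4) = -20041/4736.

-4.2316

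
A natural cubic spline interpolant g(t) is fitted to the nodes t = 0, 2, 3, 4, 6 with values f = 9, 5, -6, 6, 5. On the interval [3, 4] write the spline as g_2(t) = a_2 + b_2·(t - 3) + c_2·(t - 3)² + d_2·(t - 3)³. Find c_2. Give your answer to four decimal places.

Put σ_i = g'' at the i-th knot. Here h = (2, 1, 1, 2) and Δ = (-2, -11, 12, -1/2), so the interior equations h_(i-1)·σ_(i-1) + 2(h_(i-1)+h_i)·σ_i + h_i·σ_(i+1) = 6(Δ_i − Δ_(i-1)) read
  2·σ_0 + 6·σ_1 + 1·σ_2 = 6(Δ_1 - Δ_0) = -54
  1·σ_1 + 4·σ_2 + 1·σ_3 = 6(Δ_2 - Δ_1) = 138
  1·σ_2 + 6·σ_3 + 2·σ_4 = 6(Δ_3 - Δ_2) = -75
Natural end conditions: σ_0 = σ_4 = 0.
Solving the tridiagonal system: σ_0 = 0, σ_1 = -65/4, σ_2 = 87/2, σ_3 = -79/4, σ_4 = 0.
On [3, 4], with g_2(t) = a_2 + b_2·(t - 3) + c_2·(t - 3)² + d_2·(t - 3)³: c_2 = σ_2/2 = 87/4, d_2 = (σ_3 - σ_2)/(6h_2) = -253/24, b_2 = Δ_2 - h_2(2σ_2 + σ_3)/6 = 19/24.

21.7500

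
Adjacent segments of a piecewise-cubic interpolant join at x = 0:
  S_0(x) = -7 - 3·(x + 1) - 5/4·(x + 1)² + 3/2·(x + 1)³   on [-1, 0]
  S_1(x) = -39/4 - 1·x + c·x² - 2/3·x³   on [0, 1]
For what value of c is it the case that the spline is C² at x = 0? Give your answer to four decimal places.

3.2500

S_0''(x) = -5/2 + 9·(x + 1), so S_0''(0) = 13/2. On the right, S_1''(0) = 2c, so c = 13/4.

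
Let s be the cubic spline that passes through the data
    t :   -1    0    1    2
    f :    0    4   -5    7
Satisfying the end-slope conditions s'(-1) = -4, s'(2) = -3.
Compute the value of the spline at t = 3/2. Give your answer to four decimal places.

Write m_i for s''(x_i). With h_i = 1, 1, 1 and divided differences Δ_i = 4, -9, 12, the continuity of s' gives the tridiagonal system
  1·m_0 + 4·m_1 + 1·m_2 = 6(Δ_1 - Δ_0) = -78
  1·m_1 + 4·m_2 + 1·m_3 = 6(Δ_2 - Δ_1) = 126
Clamped end conditions give two more equations: 2h_0·m_0 + h_0·m_1 = 6(Δ_0 - s'(-1)) = 48 and h_2·m_2 + 2h_2·m_3 = 6(s'(2) - Δ_2) = -90.
Solving the tridiagonal system: m_0 = 712/15, m_1 = -704/15, m_2 = 934/15, m_3 = -1142/15.
On [1, 2], s(t) = -5 + 59/15·(t - 1) + 467/15·(t - 1)² - 346/15·(t - 1)³.
With (t - 1) = 1/2: s(3/2) = 28/15.

1.8667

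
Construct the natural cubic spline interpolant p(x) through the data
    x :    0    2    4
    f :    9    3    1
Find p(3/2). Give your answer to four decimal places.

4.1719

Put σ_i = p'' at the i-th knot. Here h = (2, 2) and Δ = (-3, -1), so the interior equations h_(i-1)·σ_(i-1) + 2(h_(i-1)+h_i)·σ_i + h_i·σ_(i+1) = 6(Δ_i − Δ_(i-1)) read
  2·σ_0 + 8·σ_1 + 2·σ_2 = 6(Δ_1 - Δ_0) = 12
Natural end conditions: σ_0 = σ_2 = 0.
Solving: σ_0 = 0, σ_1 = 3/2, σ_2 = 0.
On [0, 2], p(x) = 9 - 7/2·x + 0·x² + 1/8·x³.
With x = 3/2: p(3/2) = 267/64.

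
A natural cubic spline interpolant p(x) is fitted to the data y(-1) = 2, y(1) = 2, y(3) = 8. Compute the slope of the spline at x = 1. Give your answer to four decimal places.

1.5000

Let M_i = p''(x_i). Step sizes h_i = 2, 2; slopes of the chords Δ_i = (y_(i+1) - y_i)/h_i = 0, 3.
  2·M_0 + 8·M_1 + 2·M_2 = 6(Δ_1 - Δ_0) = 18
Natural end conditions: M_0 = M_2 = 0.
Solving: M_0 = 0, M_1 = 9/4, M_2 = 0.
On [1, 3], p'(x) = b_1 + 2c_1·(x - 1) + 3d_1·(x - 1)² with b_1 = Δ_1 - h_1(2M_1 + M_2)/6 = 3/2, c_1 = M_1/2 = 9/8, d_1 = (M_2 - M_1)/(6h_1) = -3/16. So p'(1) = 3/2.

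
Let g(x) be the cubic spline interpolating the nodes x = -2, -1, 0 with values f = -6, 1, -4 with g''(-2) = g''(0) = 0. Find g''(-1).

-18

Let M_i = g''(x_i). Step sizes h_i = 1, 1; slopes of the chords Δ_i = (y_(i+1) - y_i)/h_i = 7, -5.
  1·M_0 + 4·M_1 + 1·M_2 = 6(Δ_1 - Δ_0) = -72
Natural end conditions: M_0 = M_2 = 0.
Solving: M_0 = 0, M_1 = -18, M_2 = 0.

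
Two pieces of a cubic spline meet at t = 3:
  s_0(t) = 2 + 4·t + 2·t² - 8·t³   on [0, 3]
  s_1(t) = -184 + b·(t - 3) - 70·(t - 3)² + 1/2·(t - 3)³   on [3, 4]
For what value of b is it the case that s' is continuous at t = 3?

-200

s_0'(t) = 4 + 4·t - 24·t², so s_0'(3) = -200. On the right, s_1'(3) = b, so b = -200.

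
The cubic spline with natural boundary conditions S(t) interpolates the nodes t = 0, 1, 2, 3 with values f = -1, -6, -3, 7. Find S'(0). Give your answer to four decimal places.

-6.6667

Let M_i = S''(x_i). Step sizes h_i = 1, 1, 1; slopes of the chords Δ_i = (y_(i+1) - y_i)/h_i = -5, 3, 10.
  1·M_0 + 4·M_1 + 1·M_2 = 6(Δ_1 - Δ_0) = 48
  1·M_1 + 4·M_2 + 1·M_3 = 6(Δ_2 - Δ_1) = 42
Natural end conditions: M_0 = M_3 = 0.
Hence M_0 = 0, M_1 = 10, M_2 = 8, M_3 = 0.
On [0, 1], S'(t) = b_0 + 2c_0·t + 3d_0·t² with b_0 = Δ_0 - h_0(2M_0 + M_1)/6 = -20/3, c_0 = M_0/2 = 0, d_0 = (M_1 - M_0)/(6h_0) = 5/3. So S'(0) = -20/3.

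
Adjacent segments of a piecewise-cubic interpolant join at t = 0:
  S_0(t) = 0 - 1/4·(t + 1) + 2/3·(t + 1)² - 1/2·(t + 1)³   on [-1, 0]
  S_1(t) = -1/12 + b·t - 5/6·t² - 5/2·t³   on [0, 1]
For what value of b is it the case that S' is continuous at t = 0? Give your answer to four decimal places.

-0.4167

S_0'(t) = -1/4 + 4/3·(t + 1) - 3/2·(t + 1)², so S_0'(0) = -5/12. On the right, S_1'(0) = b, so b = -5/12.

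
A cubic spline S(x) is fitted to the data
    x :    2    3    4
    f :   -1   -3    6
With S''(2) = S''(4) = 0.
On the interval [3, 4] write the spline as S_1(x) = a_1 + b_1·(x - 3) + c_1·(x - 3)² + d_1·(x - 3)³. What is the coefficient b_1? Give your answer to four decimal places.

Write m_i for S''(x_i). With h_i = 1, 1 and divided differences Δ_i = -2, 9, the continuity of S' gives the tridiagonal system
  1·m_0 + 4·m_1 + 1·m_2 = 6(Δ_1 - Δ_0) = 66
Natural end conditions: m_0 = m_2 = 0.
Solving the tridiagonal system: m_0 = 0, m_1 = 33/2, m_2 = 0.
On [3, 4], with S_1(x) = a_1 + b_1·(x - 3) + c_1·(x - 3)² + d_1·(x - 3)³: c_1 = m_1/2 = 33/4, d_1 = (m_2 - m_1)/(6h_1) = -11/4, b_1 = Δ_1 - h_1(2m_1 + m_2)/6 = 7/2.

3.5000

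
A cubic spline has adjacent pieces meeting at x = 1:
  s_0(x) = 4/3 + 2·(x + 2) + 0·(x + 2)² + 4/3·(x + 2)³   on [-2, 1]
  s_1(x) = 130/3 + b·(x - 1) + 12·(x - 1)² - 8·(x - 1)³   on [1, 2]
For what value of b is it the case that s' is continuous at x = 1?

38

s_0'(x) = 2 + 0·(x + 2) + 4·(x + 2)², so s_0'(1) = 38. On the right, s_1'(1) = b, so b = 38.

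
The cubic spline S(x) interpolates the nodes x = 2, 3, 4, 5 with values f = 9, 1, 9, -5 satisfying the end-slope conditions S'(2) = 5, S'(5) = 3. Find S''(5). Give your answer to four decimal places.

85.4667

With M_i denoting the second derivative at x_i, h_i = 1, 1, 1, and Δ_i = (y_(i+1) − y_i)/h_i = -8, 8, -14:
  1·M_0 + 4·M_1 + 1·M_2 = 6(Δ_1 - Δ_0) = 96
  1·M_1 + 4·M_2 + 1·M_3 = 6(Δ_2 - Δ_1) = -132
Clamped end conditions give two more equations: 2h_0·M_0 + h_0·M_1 = 6(Δ_0 - S'(2)) = -78 and h_2·M_2 + 2h_2·M_3 = 6(S'(5) - Δ_2) = 102.
Solving the tridiagonal system: M_0 = -1022/15, M_1 = 874/15, M_2 = -1034/15, M_3 = 1282/15.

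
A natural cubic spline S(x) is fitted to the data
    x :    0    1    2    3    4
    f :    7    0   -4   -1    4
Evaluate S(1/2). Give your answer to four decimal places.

3.3728

Write σ_i for S''(x_i). With h_i = 1, 1, 1, 1 and divided differences Δ_i = -7, -4, 3, 5, the continuity of S' gives the tridiagonal system
  1·σ_0 + 4·σ_1 + 1·σ_2 = 6(Δ_1 - Δ_0) = 18
  1·σ_1 + 4·σ_2 + 1·σ_3 = 6(Δ_2 - Δ_1) = 42
  1·σ_2 + 4·σ_3 + 1·σ_4 = 6(Δ_3 - Δ_2) = 12
Natural end conditions: σ_0 = σ_4 = 0.
Solving: σ_0 = 0, σ_1 = 57/28, σ_2 = 69/7, σ_3 = 15/28, σ_4 = 0.
On [0, 1], S(x) = 7 - 411/56·x + 0·x² + 19/56·x³.
With x = 1/2: S(1/2) = 1511/448.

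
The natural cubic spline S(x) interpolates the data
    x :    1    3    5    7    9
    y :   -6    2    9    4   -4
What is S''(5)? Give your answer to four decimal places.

Let σ_i = S''(x_i). Step sizes h_i = 2, 2, 2, 2; slopes of the chords Δ_i = (y_(i+1) - y_i)/h_i = 4, 7/2, -5/2, -4.
  2·σ_0 + 8·σ_1 + 2·σ_2 = 6(Δ_1 - Δ_0) = -3
  2·σ_1 + 8·σ_2 + 2·σ_3 = 6(Δ_2 - Δ_1) = -36
  2·σ_2 + 8·σ_3 + 2·σ_4 = 6(Δ_3 - Δ_2) = -9
Natural end conditions: σ_0 = σ_4 = 0.
Solving the tridiagonal system: σ_0 = 0, σ_1 = 45/56, σ_2 = -33/7, σ_3 = 3/56, σ_4 = 0.

-4.7143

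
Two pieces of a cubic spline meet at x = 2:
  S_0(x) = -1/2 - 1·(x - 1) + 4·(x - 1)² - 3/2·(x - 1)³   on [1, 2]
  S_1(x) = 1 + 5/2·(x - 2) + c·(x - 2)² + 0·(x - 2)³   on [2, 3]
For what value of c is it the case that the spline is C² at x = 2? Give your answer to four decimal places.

-0.5000

S_0''(x) = 8 - 9·(x - 1), so S_0''(2) = -1. On the right, S_1''(2) = 2c, so c = -1/2.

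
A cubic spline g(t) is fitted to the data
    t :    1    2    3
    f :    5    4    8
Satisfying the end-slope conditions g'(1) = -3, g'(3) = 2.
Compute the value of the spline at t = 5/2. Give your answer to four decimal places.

Let M_i = g''(x_i). Step sizes h_i = 1, 1; slopes of the chords Δ_i = (y_(i+1) - y_i)/h_i = -1, 4.
  1·M_0 + 4·M_1 + 1·M_2 = 6(Δ_1 - Δ_0) = 30
Clamped end conditions give two more equations: 2h_0·M_0 + h_0·M_1 = 6(Δ_0 - g'(1)) = 12 and h_1·M_1 + 2h_1·M_2 = 6(g'(3) - Δ_1) = -12.
Solving: M_0 = 1, M_1 = 10, M_2 = -11.
On [2, 3], g(t) = 4 + 5/2·(t - 2) + 5·(t - 2)² - 7/2·(t - 2)³.
With (t - 2) = 1/2: g(5/2) = 97/16.

6.0625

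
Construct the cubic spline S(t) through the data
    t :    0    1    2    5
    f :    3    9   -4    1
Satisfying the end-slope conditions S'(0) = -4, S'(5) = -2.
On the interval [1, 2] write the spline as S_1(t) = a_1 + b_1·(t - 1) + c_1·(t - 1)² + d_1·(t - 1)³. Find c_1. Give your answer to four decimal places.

-23.7931

Write m_i for S''(x_i). With h_i = 1, 1, 3 and divided differences Δ_i = 6, -13, 5/3, the continuity of S' gives the tridiagonal system
  1·m_0 + 4·m_1 + 1·m_2 = 6(Δ_1 - Δ_0) = -114
  1·m_1 + 8·m_2 + 3·m_3 = 6(Δ_2 - Δ_1) = 88
Clamped end conditions give two more equations: 2h_0·m_0 + h_0·m_1 = 6(Δ_0 - S'(0)) = 60 and h_2·m_2 + 2h_2·m_3 = 6(S'(5) - Δ_2) = -22.
Solving: m_0 = 1560/29, m_1 = -1380/29, m_2 = 654/29, m_3 = -1300/87.
On [1, 2], with S_1(t) = a_1 + b_1·(t - 1) + c_1·(t - 1)² + d_1·(t - 1)³: c_1 = m_1/2 = -690/29, d_1 = (m_2 - m_1)/(6h_1) = 339/29, b_1 = Δ_1 - h_1(2m_1 + m_2)/6 = -26/29.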